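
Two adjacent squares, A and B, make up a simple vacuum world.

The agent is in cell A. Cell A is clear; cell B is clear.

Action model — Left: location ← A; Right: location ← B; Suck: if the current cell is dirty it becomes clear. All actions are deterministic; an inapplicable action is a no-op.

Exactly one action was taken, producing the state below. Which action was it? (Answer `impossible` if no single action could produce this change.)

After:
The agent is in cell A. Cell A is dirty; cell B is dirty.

try  Left: <A|clear|clear>
try Right: <B|clear|clear>
try  Suck: <A|clear|clear>
no single action produces the after-state

impossible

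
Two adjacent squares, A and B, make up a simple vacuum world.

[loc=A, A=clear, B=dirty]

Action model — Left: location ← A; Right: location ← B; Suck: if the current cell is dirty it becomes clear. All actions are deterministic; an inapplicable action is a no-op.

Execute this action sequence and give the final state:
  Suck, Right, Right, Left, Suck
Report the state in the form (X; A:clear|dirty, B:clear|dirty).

(A; A:clear, B:dirty)

t=1 Suck ⇒ (A; A:clear, B:dirty)
t=2 Right ⇒ (B; A:clear, B:dirty)
t=3 Right ⇒ (B; A:clear, B:dirty)
t=4 Left ⇒ (A; A:clear, B:dirty)
t=5 Suck ⇒ (A; A:clear, B:dirty)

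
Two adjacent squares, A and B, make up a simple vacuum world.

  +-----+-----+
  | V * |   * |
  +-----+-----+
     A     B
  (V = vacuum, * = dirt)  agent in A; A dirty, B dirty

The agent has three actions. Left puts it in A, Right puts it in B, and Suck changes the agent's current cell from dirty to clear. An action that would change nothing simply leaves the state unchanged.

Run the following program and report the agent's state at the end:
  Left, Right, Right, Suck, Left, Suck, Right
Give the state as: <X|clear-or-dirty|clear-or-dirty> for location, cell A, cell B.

Left (#1): <A|dirty|dirty>
Right (#2): <B|dirty|dirty>
Right (#3): <B|dirty|dirty>
Suck (#4): <B|dirty|clear>
Left (#5): <A|dirty|clear>
Suck (#6): <A|clear|clear>
Right (#7): <B|clear|clear>

<B|clear|clear>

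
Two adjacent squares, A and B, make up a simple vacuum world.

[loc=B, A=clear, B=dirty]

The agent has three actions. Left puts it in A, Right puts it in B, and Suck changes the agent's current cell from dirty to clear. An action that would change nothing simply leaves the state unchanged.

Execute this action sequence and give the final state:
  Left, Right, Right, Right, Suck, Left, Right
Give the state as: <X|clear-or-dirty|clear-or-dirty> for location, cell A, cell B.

Left (#1): <A|clear|dirty>
Right (#2): <B|clear|dirty>
Right (#3): <B|clear|dirty>
Right (#4): <B|clear|dirty>
Suck (#5): <B|clear|clear>
Left (#6): <A|clear|clear>
Right (#7): <B|clear|clear>

<B|clear|clear>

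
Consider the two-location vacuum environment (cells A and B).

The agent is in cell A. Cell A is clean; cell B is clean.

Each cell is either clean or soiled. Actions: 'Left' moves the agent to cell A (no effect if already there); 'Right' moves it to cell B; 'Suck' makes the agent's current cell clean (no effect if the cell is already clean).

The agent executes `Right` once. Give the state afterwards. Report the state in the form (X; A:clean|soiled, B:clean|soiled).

start: (A; A:clean, B:clean)
1) do Right; now (B; A:clean, B:clean)

(B; A:clean, B:clean)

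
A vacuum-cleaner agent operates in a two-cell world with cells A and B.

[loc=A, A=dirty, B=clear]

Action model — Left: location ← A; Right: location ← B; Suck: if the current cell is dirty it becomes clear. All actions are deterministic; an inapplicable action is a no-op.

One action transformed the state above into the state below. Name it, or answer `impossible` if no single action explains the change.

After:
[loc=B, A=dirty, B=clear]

try  Left: in A — A dirty, B clear
try Right: in B — A dirty, B clear  ← match
try  Suck: in A — A clear, B clear

Right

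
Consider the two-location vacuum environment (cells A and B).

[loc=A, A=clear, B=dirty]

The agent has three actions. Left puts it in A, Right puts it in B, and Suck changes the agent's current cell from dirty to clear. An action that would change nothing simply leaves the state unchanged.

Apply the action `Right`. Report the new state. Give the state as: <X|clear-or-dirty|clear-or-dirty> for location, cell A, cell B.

<B|clear|dirty>

start: <A|clear|dirty>
t=1 Right ⇒ <B|clear|dirty>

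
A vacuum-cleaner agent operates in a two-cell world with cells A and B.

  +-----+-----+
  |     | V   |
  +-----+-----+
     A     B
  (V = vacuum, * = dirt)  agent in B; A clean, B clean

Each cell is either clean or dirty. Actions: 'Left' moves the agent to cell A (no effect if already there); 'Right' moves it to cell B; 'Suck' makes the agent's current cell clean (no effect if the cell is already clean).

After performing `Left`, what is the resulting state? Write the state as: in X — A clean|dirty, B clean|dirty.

start: in B — A clean, B clean
Left (#1): in A — A clean, B clean

in A — A clean, B clean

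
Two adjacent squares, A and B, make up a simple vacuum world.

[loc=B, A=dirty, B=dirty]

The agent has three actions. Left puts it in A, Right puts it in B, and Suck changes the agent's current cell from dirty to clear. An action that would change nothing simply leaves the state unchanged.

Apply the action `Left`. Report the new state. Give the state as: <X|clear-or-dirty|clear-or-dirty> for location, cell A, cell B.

start: <B|dirty|dirty>
1. Left → <A|dirty|dirty>

<A|dirty|dirty>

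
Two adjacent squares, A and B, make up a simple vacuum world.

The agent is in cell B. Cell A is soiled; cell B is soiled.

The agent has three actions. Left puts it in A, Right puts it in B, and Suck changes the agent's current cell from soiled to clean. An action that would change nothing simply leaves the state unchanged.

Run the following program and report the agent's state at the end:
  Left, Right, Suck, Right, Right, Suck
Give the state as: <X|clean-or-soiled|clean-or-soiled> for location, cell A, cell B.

t=1 Left ⇒ <A|soiled|soiled>
t=2 Right ⇒ <B|soiled|soiled>
t=3 Suck ⇒ <B|soiled|clean>
t=4 Right ⇒ <B|soiled|clean>
t=5 Right ⇒ <B|soiled|clean>
t=6 Suck ⇒ <B|soiled|clean>

<B|soiled|clean>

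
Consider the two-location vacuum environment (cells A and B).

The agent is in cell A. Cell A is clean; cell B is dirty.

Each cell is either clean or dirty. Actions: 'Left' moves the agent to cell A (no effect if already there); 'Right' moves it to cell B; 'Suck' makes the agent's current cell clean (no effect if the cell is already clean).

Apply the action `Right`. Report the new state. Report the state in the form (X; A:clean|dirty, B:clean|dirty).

start: (A; A:clean, B:dirty)
[1] after Right: (B; A:clean, B:dirty)

(B; A:clean, B:dirty)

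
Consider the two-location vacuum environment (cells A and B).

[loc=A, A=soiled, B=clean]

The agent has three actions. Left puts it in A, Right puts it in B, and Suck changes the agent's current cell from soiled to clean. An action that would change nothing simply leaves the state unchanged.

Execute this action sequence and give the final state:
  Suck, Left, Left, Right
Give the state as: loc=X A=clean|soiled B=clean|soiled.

t=1 Suck ⇒ loc=A A=clean B=clean
t=2 Left ⇒ loc=A A=clean B=clean
t=3 Left ⇒ loc=A A=clean B=clean
t=4 Right ⇒ loc=B A=clean B=clean

loc=B A=clean B=clean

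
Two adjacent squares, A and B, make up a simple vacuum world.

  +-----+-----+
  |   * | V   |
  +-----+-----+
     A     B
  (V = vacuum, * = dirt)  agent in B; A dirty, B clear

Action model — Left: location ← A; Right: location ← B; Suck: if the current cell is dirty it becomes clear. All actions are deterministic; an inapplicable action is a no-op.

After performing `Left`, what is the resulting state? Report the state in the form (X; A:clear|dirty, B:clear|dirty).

(A; A:dirty, B:clear)

start: (B; A:dirty, B:clear)
1. Left → (A; A:dirty, B:clear)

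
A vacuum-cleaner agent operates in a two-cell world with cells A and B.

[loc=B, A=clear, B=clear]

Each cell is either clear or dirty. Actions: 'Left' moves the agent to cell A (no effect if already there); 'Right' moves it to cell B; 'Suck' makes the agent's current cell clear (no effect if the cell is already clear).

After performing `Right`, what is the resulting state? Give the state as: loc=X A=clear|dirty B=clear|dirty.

start: loc=B A=clear B=clear
1) do Right; now loc=B A=clear B=clear

loc=B A=clear B=clear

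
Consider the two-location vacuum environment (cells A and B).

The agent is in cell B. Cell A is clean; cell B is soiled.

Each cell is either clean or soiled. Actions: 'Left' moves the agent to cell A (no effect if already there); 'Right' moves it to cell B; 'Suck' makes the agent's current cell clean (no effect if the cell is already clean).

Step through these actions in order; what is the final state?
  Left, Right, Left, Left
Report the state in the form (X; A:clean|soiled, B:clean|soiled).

1. Left → (A; A:clean, B:soiled)
2. Right → (B; A:clean, B:soiled)
3. Left → (A; A:clean, B:soiled)
4. Left → (A; A:clean, B:soiled)

(A; A:clean, B:soiled)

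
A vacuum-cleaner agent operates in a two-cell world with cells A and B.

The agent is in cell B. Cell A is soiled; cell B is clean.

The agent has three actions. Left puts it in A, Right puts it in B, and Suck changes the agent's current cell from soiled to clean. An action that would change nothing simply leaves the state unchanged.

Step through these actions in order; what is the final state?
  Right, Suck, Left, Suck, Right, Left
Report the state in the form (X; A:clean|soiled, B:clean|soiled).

(A; A:clean, B:clean)

1) do Right; now (B; A:soiled, B:clean)
2) do Suck; now (B; A:soiled, B:clean)
3) do Left; now (A; A:soiled, B:clean)
4) do Suck; now (A; A:clean, B:clean)
5) do Right; now (B; A:clean, B:clean)
6) do Left; now (A; A:clean, B:clean)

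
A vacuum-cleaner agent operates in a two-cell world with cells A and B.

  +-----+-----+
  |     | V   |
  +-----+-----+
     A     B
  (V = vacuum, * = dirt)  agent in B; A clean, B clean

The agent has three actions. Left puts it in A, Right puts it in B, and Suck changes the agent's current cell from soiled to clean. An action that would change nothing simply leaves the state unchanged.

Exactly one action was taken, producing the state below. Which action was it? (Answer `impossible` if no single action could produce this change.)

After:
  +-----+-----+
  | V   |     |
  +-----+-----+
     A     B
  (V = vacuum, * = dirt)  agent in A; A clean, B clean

Left

try  Left: <A|clean|clean>  ← match
try Right: <B|clean|clean>
try  Suck: <B|clean|clean>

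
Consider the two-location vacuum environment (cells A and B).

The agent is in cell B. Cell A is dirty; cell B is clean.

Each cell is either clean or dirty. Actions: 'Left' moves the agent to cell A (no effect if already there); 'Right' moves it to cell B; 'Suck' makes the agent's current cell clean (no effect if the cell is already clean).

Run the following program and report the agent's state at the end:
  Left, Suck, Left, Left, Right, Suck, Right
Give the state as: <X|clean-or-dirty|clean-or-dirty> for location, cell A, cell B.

1. Left → <A|dirty|clean>
2. Suck → <A|clean|clean>
3. Left → <A|clean|clean>
4. Left → <A|clean|clean>
5. Right → <B|clean|clean>
6. Suck → <B|clean|clean>
7. Right → <B|clean|clean>

<B|clean|clean>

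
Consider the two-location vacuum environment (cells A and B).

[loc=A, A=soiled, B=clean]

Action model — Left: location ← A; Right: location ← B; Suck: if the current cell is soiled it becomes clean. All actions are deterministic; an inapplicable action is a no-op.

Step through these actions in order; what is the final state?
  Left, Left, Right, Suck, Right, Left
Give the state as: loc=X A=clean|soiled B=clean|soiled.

loc=A A=soiled B=clean

step 1/6 (Left): loc=A A=soiled B=clean
step 2/6 (Left): loc=A A=soiled B=clean
step 3/6 (Right): loc=B A=soiled B=clean
step 4/6 (Suck): loc=B A=soiled B=clean
step 5/6 (Right): loc=B A=soiled B=clean
step 6/6 (Left): loc=A A=soiled B=clean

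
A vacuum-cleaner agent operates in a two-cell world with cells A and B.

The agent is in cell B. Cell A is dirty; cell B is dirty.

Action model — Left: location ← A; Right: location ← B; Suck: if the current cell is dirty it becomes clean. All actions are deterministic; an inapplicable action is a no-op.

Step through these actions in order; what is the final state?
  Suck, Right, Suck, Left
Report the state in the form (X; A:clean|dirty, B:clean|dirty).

1) do Suck; now (B; A:dirty, B:clean)
2) do Right; now (B; A:dirty, B:clean)
3) do Suck; now (B; A:dirty, B:clean)
4) do Left; now (A; A:dirty, B:clean)

(A; A:dirty, B:clean)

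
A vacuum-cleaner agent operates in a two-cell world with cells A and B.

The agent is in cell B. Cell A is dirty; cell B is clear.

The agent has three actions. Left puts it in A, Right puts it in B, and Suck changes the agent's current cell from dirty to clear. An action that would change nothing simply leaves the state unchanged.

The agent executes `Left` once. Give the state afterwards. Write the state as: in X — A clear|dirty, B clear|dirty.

start: in B — A dirty, B clear
t=1 Left ⇒ in A — A dirty, B clear

in A — A dirty, B clear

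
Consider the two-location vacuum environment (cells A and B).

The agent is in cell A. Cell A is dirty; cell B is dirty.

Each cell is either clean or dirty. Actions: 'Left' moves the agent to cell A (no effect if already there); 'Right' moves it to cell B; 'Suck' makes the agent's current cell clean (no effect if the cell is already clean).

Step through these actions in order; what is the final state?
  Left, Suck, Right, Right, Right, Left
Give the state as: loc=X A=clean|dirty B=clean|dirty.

step 1/6 (Left): loc=A A=dirty B=dirty
step 2/6 (Suck): loc=A A=clean B=dirty
step 3/6 (Right): loc=B A=clean B=dirty
step 4/6 (Right): loc=B A=clean B=dirty
step 5/6 (Right): loc=B A=clean B=dirty
step 6/6 (Left): loc=A A=clean B=dirty

loc=A A=clean B=dirty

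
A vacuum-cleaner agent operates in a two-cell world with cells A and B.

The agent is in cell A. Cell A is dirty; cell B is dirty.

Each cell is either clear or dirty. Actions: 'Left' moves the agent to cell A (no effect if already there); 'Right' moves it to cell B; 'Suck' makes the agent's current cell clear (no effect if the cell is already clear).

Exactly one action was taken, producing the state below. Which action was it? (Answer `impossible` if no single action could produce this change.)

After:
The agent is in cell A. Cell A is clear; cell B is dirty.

Suck

try  Left: loc=A A=dirty B=dirty
try Right: loc=B A=dirty B=dirty
try  Suck: loc=A A=clear B=dirty  ← match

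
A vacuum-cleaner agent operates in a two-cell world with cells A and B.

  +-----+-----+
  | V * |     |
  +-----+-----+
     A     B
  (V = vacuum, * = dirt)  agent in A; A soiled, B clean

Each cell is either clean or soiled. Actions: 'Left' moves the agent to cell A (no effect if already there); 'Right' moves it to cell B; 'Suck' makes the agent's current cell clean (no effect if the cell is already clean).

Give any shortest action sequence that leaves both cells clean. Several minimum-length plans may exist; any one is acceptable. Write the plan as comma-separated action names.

Suck

t=1 Suck ⇒ loc=A A=clean B=clean
min 1: A is soiled, one Suck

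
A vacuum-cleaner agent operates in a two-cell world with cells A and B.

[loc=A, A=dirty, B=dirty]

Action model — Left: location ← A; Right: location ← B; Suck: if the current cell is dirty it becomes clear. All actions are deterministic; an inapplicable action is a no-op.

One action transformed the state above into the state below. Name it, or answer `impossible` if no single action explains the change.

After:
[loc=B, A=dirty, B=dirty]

try  Left: (A; A:dirty, B:dirty)
try Right: (B; A:dirty, B:dirty)  ← match
try  Suck: (A; A:clear, B:dirty)

Right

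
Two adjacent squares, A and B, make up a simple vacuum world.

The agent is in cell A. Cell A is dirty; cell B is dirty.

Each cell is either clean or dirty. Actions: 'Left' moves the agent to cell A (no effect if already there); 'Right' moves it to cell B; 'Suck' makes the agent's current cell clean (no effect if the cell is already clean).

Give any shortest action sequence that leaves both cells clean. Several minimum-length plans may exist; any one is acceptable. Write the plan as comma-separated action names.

[1] after Suck: loc=A A=clean B=dirty
[2] after Right: loc=B A=clean B=dirty
[3] after Suck: loc=B A=clean B=clean
min 3: Suck A + move + Suck B

Suck, Right, Suck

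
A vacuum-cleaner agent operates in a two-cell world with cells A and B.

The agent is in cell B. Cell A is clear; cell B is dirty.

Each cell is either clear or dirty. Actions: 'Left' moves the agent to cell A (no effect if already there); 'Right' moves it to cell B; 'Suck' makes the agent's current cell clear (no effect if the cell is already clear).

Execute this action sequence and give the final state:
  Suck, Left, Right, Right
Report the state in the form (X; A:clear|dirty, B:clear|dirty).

(B; A:clear, B:clear)

1. Suck → (B; A:clear, B:clear)
2. Left → (A; A:clear, B:clear)
3. Right → (B; A:clear, B:clear)
4. Right → (B; A:clear, B:clear)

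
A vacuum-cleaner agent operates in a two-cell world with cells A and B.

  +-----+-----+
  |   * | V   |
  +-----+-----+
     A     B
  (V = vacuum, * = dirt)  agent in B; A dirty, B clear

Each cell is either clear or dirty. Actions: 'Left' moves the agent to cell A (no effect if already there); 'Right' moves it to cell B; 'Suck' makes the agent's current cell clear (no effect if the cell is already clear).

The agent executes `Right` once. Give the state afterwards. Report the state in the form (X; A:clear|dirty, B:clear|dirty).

(B; A:dirty, B:clear)

start: (B; A:dirty, B:clear)
1) do Right; now (B; A:dirty, B:clear)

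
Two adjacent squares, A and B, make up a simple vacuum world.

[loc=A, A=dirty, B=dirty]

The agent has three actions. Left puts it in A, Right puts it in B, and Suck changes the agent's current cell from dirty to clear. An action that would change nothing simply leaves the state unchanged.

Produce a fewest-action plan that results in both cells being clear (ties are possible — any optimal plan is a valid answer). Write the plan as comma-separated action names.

Suck, Right, Suck

1. Suck → <A|clear|dirty>
2. Right → <B|clear|dirty>
3. Suck → <B|clear|clear>
min 3: Suck A + move + Suck B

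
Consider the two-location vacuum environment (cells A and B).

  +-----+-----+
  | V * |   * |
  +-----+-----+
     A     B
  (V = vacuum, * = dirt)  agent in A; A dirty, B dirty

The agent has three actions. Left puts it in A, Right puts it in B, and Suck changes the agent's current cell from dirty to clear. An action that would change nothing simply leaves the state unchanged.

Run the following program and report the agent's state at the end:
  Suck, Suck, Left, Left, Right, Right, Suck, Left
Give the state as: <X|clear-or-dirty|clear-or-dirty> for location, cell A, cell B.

1) do Suck; now <A|clear|dirty>
2) do Suck; now <A|clear|dirty>
3) do Left; now <A|clear|dirty>
4) do Left; now <A|clear|dirty>
5) do Right; now <B|clear|dirty>
6) do Right; now <B|clear|dirty>
7) do Suck; now <B|clear|clear>
8) do Left; now <A|clear|clear>

<A|clear|clear>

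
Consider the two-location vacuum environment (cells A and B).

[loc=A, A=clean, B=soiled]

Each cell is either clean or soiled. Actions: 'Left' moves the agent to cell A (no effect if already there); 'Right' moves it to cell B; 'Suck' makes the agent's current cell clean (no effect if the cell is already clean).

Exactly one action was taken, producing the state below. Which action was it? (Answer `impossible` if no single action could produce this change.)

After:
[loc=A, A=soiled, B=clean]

try  Left: <A|clean|soiled>
try Right: <B|clean|soiled>
try  Suck: <A|clean|soiled>
no single action produces the after-state

impossible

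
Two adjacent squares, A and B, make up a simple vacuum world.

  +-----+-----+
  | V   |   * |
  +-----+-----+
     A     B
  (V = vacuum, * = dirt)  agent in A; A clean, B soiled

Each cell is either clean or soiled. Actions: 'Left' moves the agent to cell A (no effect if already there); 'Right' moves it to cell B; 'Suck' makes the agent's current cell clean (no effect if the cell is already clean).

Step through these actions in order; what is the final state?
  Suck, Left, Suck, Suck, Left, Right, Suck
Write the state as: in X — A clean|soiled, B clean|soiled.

in B — A clean, B clean

t=1 Suck ⇒ in A — A clean, B soiled
t=2 Left ⇒ in A — A clean, B soiled
t=3 Suck ⇒ in A — A clean, B soiled
t=4 Suck ⇒ in A — A clean, B soiled
t=5 Left ⇒ in A — A clean, B soiled
t=6 Right ⇒ in B — A clean, B soiled
t=7 Suck ⇒ in B — A clean, B clean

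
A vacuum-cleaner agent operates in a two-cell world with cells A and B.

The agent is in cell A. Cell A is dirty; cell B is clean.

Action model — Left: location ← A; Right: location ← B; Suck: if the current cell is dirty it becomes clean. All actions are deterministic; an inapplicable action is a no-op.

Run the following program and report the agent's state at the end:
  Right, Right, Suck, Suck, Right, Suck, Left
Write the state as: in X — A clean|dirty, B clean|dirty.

[1] after Right: in B — A dirty, B clean
[2] after Right: in B — A dirty, B clean
[3] after Suck: in B — A dirty, B clean
[4] after Suck: in B — A dirty, B clean
[5] after Right: in B — A dirty, B clean
[6] after Suck: in B — A dirty, B clean
[7] after Left: in A — A dirty, B clean

in A — A dirty, B clean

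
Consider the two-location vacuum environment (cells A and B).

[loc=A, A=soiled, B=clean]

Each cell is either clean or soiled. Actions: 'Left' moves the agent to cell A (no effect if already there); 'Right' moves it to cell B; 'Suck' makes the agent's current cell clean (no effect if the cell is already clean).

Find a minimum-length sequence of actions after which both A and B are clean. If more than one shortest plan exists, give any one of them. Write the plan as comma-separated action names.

[1] after Suck: <A|clean|clean>
min 1: A is soiled, one Suck

Suck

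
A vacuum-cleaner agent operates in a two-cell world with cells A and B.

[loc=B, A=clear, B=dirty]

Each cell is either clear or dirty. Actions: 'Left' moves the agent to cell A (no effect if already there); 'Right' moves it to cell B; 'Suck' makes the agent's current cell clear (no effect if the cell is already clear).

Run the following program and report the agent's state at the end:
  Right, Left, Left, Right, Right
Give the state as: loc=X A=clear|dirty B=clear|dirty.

loc=B A=clear B=dirty

step 1/5 (Right): loc=B A=clear B=dirty
step 2/5 (Left): loc=A A=clear B=dirty
step 3/5 (Left): loc=A A=clear B=dirty
step 4/5 (Right): loc=B A=clear B=dirty
step 5/5 (Right): loc=B A=clear B=dirty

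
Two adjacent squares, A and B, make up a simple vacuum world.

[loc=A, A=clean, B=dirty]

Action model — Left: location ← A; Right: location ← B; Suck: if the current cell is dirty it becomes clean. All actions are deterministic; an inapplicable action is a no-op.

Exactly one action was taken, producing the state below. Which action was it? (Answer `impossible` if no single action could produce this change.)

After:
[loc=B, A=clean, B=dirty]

Right

try  Left: <A|clean|dirty>
try Right: <B|clean|dirty>  ← match
try  Suck: <A|clean|dirty>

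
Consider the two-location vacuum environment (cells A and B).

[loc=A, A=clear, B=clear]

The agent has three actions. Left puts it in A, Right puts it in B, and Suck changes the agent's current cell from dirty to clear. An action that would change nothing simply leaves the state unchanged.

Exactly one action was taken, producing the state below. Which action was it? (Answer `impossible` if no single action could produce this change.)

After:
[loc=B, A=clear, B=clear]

try  Left: loc=A A=clear B=clear
try Right: loc=B A=clear B=clear  ← match
try  Suck: loc=A A=clear B=clear

Right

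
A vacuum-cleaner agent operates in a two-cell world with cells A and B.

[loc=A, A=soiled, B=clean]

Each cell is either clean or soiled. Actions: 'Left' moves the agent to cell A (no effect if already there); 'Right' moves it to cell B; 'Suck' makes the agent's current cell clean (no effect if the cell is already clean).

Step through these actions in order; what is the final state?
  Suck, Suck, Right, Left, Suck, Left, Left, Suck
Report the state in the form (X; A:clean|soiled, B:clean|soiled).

1) do Suck; now (A; A:clean, B:clean)
2) do Suck; now (A; A:clean, B:clean)
3) do Right; now (B; A:clean, B:clean)
4) do Left; now (A; A:clean, B:clean)
5) do Suck; now (A; A:clean, B:clean)
6) do Left; now (A; A:clean, B:clean)
7) do Left; now (A; A:clean, B:clean)
8) do Suck; now (A; A:clean, B:clean)

(A; A:clean, B:clean)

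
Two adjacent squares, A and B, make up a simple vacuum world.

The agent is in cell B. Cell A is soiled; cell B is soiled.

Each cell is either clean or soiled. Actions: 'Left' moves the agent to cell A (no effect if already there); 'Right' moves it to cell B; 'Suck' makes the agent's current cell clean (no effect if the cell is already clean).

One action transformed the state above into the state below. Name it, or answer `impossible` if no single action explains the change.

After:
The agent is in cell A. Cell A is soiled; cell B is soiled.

Left

try  Left: in A — A soiled, B soiled  ← match
try Right: in B — A soiled, B soiled
try  Suck: in B — A soiled, B clean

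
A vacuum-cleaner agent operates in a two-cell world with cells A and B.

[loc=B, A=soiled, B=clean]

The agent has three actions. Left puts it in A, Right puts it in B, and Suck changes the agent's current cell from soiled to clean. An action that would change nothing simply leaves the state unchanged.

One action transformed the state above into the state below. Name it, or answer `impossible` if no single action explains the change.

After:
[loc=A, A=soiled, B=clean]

try  Left: <A|soiled|clean>  ← match
try Right: <B|soiled|clean>
try  Suck: <B|soiled|clean>

Left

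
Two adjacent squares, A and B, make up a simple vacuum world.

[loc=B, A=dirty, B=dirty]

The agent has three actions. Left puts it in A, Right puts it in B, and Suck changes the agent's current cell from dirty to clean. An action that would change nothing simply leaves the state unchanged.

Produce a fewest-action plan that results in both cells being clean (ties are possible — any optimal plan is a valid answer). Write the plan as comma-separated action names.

Suck, Left, Suck

1. Suck → in B — A dirty, B clean
2. Left → in A — A dirty, B clean
3. Suck → in A — A clean, B clean
min 3: Suck B + move + Suck A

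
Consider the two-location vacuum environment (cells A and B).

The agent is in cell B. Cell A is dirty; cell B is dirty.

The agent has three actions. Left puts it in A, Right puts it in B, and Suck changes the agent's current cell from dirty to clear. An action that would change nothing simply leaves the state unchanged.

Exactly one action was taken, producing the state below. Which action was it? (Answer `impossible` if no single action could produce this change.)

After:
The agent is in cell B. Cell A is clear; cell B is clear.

impossible

try  Left: (A; A:dirty, B:dirty)
try Right: (B; A:dirty, B:dirty)
try  Suck: (B; A:dirty, B:clear)
no single action produces the after-state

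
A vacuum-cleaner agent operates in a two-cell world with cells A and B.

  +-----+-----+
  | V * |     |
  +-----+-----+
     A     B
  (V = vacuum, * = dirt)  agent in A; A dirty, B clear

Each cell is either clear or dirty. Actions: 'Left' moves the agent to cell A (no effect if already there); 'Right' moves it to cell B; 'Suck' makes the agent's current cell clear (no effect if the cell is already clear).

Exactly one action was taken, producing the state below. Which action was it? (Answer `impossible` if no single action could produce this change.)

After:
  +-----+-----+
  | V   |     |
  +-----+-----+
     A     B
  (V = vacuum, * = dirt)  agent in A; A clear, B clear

Suck

try  Left: <A|dirty|clear>
try Right: <B|dirty|clear>
try  Suck: <A|clear|clear>  ← match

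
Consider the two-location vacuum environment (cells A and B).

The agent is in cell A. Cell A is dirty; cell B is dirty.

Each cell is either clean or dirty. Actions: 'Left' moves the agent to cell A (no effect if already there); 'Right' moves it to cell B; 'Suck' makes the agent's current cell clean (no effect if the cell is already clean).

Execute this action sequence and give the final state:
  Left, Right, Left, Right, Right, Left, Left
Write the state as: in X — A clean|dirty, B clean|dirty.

step 1/7 (Left): in A — A dirty, B dirty
step 2/7 (Right): in B — A dirty, B dirty
step 3/7 (Left): in A — A dirty, B dirty
step 4/7 (Right): in B — A dirty, B dirty
step 5/7 (Right): in B — A dirty, B dirty
step 6/7 (Left): in A — A dirty, B dirty
step 7/7 (Left): in A — A dirty, B dirty

in A — A dirty, B dirty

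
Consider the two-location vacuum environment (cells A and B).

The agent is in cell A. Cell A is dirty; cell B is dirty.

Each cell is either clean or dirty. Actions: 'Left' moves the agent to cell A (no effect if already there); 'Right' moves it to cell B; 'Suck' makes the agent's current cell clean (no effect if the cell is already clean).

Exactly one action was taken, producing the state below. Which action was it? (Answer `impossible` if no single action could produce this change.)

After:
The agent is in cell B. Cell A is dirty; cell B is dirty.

Right

try  Left: in A — A dirty, B dirty
try Right: in B — A dirty, B dirty  ← match
try  Suck: in A — A clean, B dirty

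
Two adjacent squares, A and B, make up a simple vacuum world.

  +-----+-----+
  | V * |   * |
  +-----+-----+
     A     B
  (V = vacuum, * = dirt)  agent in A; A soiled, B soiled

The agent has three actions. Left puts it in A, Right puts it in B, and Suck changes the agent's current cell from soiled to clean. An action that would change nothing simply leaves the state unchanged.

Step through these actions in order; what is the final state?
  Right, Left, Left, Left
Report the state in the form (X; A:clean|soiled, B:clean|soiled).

t=1 Right ⇒ (B; A:soiled, B:soiled)
t=2 Left ⇒ (A; A:soiled, B:soiled)
t=3 Left ⇒ (A; A:soiled, B:soiled)
t=4 Left ⇒ (A; A:soiled, B:soiled)

(A; A:soiled, B:soiled)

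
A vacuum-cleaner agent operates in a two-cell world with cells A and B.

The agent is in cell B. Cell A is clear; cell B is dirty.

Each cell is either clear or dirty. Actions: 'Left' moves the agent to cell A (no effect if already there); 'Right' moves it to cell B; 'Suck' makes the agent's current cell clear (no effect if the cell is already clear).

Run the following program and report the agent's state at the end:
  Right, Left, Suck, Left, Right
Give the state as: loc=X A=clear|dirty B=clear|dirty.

loc=B A=clear B=dirty

1. Right → loc=B A=clear B=dirty
2. Left → loc=A A=clear B=dirty
3. Suck → loc=A A=clear B=dirty
4. Left → loc=A A=clear B=dirty
5. Right → loc=B A=clear B=dirty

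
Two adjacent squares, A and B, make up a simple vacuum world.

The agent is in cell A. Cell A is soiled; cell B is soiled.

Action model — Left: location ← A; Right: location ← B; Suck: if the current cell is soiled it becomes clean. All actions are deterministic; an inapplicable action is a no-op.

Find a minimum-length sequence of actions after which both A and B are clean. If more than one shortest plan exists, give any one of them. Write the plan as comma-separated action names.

Suck, Right, Suck

1) do Suck; now <A|clean|soiled>
2) do Right; now <B|clean|soiled>
3) do Suck; now <B|clean|clean>
min 3: Suck A + move + Suck B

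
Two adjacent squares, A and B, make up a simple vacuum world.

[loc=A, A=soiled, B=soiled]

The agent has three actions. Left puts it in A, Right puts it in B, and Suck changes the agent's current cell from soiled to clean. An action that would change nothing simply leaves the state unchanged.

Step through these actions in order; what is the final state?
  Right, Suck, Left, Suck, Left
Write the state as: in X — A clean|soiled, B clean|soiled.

in A — A clean, B clean

1) do Right; now in B — A soiled, B soiled
2) do Suck; now in B — A soiled, B clean
3) do Left; now in A — A soiled, B clean
4) do Suck; now in A — A clean, B clean
5) do Left; now in A — A clean, B clean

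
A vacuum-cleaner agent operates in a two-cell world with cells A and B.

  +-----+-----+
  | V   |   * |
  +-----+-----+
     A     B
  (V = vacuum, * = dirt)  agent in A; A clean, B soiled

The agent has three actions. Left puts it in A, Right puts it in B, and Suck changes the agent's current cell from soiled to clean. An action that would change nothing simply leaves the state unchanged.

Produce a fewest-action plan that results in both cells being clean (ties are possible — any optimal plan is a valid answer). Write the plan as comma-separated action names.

Right, Suck

1. Right → (B; A:clean, B:soiled)
2. Suck → (B; A:clean, B:clean)
min 2: go B then Suck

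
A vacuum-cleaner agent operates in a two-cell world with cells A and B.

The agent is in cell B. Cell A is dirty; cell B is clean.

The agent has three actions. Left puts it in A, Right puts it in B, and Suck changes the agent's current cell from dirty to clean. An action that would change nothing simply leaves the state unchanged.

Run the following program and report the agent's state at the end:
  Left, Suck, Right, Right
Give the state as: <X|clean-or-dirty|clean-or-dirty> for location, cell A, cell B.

t=1 Left ⇒ <A|dirty|clean>
t=2 Suck ⇒ <A|clean|clean>
t=3 Right ⇒ <B|clean|clean>
t=4 Right ⇒ <B|clean|clean>

<B|clean|clean>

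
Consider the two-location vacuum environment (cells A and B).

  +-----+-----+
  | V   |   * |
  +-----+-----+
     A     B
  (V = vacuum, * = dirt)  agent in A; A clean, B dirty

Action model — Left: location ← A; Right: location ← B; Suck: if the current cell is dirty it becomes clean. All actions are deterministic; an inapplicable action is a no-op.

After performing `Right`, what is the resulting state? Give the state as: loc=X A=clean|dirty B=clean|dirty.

loc=B A=clean B=dirty

start: loc=A A=clean B=dirty
t=1 Right ⇒ loc=B A=clean B=dirty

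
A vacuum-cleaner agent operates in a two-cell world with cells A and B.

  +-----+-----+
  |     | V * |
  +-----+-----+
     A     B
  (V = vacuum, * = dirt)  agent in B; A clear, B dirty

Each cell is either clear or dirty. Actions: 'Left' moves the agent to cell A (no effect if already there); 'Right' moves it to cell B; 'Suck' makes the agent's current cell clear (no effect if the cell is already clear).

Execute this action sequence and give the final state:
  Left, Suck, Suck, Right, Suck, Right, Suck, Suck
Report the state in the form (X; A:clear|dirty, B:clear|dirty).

(B; A:clear, B:clear)

1) do Left; now (A; A:clear, B:dirty)
2) do Suck; now (A; A:clear, B:dirty)
3) do Suck; now (A; A:clear, B:dirty)
4) do Right; now (B; A:clear, B:dirty)
5) do Suck; now (B; A:clear, B:clear)
6) do Right; now (B; A:clear, B:clear)
7) do Suck; now (B; A:clear, B:clear)
8) do Suck; now (B; A:clear, B:clear)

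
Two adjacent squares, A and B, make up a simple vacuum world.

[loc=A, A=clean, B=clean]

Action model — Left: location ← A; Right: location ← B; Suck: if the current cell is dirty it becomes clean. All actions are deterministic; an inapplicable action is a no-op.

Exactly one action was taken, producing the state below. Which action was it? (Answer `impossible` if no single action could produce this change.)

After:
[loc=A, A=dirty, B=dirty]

impossible

try  Left: (A; A:clean, B:clean)
try Right: (B; A:clean, B:clean)
try  Suck: (A; A:clean, B:clean)
no single action produces the after-state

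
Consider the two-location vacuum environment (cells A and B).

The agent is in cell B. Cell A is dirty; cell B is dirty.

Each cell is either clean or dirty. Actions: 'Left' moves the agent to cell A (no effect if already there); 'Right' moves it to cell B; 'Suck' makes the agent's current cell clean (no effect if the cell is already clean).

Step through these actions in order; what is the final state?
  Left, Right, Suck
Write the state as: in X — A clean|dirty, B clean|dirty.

in B — A dirty, B clean

t=1 Left ⇒ in A — A dirty, B dirty
t=2 Right ⇒ in B — A dirty, B dirty
t=3 Suck ⇒ in B — A dirty, B clean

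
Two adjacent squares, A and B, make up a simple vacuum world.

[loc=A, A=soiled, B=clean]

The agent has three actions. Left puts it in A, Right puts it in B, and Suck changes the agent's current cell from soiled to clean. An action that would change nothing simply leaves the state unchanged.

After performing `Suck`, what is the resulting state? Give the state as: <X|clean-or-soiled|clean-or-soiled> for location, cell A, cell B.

start: <A|soiled|clean>
1) do Suck; now <A|clean|clean>

<A|clean|clean>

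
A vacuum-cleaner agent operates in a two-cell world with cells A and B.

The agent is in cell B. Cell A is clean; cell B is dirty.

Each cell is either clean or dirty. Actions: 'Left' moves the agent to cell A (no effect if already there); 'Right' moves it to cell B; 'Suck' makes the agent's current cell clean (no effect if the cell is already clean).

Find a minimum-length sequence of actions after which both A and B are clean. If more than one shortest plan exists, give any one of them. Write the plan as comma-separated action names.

Suck

step 1/1 (Suck): (B; A:clean, B:clean)
min 1: B is dirty, one Suck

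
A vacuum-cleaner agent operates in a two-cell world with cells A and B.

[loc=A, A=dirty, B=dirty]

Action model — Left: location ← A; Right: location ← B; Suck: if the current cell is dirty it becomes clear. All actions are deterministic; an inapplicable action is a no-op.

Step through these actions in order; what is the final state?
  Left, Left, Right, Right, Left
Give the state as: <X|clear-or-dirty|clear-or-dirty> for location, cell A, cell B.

[1] after Left: <A|dirty|dirty>
[2] after Left: <A|dirty|dirty>
[3] after Right: <B|dirty|dirty>
[4] after Right: <B|dirty|dirty>
[5] after Left: <A|dirty|dirty>

<A|dirty|dirty>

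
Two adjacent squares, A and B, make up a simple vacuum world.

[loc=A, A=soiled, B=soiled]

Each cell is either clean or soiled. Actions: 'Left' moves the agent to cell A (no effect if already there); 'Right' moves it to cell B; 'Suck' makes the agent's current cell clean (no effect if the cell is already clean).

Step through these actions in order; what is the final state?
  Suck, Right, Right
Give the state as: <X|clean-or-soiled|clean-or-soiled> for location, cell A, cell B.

<B|clean|soiled>

1) do Suck; now <A|clean|soiled>
2) do Right; now <B|clean|soiled>
3) do Right; now <B|clean|soiled>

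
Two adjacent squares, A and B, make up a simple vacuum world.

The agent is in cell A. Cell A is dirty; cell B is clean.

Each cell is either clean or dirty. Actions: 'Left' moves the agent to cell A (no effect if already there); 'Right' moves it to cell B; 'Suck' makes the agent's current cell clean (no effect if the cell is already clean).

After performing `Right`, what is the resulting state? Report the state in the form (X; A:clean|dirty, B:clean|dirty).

start: (A; A:dirty, B:clean)
1. Right → (B; A:dirty, B:clean)

(B; A:dirty, B:clean)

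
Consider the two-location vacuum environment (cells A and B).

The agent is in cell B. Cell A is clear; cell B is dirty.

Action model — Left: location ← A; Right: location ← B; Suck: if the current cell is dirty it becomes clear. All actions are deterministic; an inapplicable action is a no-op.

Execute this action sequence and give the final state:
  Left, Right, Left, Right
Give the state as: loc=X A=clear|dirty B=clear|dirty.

[1] after Left: loc=A A=clear B=dirty
[2] after Right: loc=B A=clear B=dirty
[3] after Left: loc=A A=clear B=dirty
[4] after Right: loc=B A=clear B=dirty

loc=B A=clear B=dirty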